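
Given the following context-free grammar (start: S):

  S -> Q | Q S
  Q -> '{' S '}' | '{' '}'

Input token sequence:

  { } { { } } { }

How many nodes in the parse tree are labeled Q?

4

[S [Q { }] [S [Q { [S [Q { }]] }] [S [Q { }]]]]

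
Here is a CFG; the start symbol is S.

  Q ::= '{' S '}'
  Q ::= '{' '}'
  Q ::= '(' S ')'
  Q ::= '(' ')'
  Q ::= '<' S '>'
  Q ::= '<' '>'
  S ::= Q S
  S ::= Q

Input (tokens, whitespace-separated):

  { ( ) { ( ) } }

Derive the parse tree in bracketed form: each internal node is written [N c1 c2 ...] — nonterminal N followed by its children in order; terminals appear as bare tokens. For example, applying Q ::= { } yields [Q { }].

[S [Q { [S [Q ( )] [S [Q { [S [Q ( )]] }]]] }]]

S
Q
{ S }
{ Q S }
{ ( ) S }
{ ( ) Q }
{ ( ) { S } }
{ ( ) { Q } }
{ ( ) { ( ) } }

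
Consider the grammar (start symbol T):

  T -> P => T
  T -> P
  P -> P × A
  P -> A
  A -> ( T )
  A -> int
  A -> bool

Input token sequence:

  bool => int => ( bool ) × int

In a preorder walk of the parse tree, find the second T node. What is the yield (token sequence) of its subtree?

int => ( bool ) × int

[T [P [A bool]] => [T [P [A int]] => [T [P [P [A ( [T [P [A bool]]] )]] × [A int]]]]]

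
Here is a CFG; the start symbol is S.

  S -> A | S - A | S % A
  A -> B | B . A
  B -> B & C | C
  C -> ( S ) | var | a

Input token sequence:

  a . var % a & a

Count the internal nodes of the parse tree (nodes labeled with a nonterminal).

13

[S [S [A [B [C a]] . [A [B [C var]]]]] % [A [B [B [C a]] & [C a]]]]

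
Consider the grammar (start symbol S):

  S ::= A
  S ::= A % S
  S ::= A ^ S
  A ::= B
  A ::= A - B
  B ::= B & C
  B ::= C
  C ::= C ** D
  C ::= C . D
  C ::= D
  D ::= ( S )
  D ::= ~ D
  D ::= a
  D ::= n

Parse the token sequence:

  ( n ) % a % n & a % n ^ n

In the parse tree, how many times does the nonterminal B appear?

7

[S [A [B [C [D ( [S [A [B [C [D n]]]]] )]]]] % [S [A [B [C [D a]]]] % [S [A [B [B [C [D n]]] & [C [D a]]]] % [S [A [B [C [D n]]]] ^ [S [A [B [C [D n]]]]]]]]]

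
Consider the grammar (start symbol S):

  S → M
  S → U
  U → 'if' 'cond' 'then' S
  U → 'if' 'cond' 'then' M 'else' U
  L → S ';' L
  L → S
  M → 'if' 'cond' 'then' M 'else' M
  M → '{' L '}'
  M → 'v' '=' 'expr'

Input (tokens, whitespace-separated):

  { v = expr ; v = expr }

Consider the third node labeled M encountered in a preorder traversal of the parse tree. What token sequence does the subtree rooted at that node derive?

[S [M { [L [S [M v = expr]] ; [L [S [M v = expr]]]] }]]

v = expr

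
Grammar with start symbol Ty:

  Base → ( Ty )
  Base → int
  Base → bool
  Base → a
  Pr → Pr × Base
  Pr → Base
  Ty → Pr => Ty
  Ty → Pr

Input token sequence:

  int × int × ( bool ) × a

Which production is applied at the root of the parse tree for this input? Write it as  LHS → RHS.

Ty → Pr

[Ty [Pr [Pr [Pr [Pr [Base int]] × [Base int]] × [Base ( [Ty [Pr [Base bool]]] )]] × [Base a]]]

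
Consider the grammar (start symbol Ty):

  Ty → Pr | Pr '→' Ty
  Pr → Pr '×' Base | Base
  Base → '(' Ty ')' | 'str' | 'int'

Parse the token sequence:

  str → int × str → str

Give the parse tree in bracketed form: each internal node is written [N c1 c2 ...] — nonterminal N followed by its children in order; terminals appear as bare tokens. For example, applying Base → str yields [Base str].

[Ty [Pr [Base str]] → [Ty [Pr [Pr [Base int]] × [Base str]] → [Ty [Pr [Base str]]]]]

Ty
Pr → Ty
Base → Ty
str → Ty
str → Pr → Ty
str → Pr × Base → Ty
str → Base × Base → Ty
str → int × Base → Ty
str → int × str → Ty
str → int × str → Pr
str → int × str → Base
str → int × str → str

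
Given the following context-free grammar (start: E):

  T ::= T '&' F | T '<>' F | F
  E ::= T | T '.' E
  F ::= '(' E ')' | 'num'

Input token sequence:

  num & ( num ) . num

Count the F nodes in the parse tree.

[E [T [T [F num]] & [F ( [E [T [F num]]] )]] . [E [T [F num]]]]

4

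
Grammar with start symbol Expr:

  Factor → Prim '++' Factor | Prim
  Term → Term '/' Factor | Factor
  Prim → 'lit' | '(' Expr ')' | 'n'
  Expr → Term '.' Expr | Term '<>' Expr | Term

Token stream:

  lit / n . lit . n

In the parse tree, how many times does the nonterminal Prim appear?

4

[Expr [Term [Term [Factor [Prim lit]]] / [Factor [Prim n]]] . [Expr [Term [Factor [Prim lit]]] . [Expr [Term [Factor [Prim n]]]]]]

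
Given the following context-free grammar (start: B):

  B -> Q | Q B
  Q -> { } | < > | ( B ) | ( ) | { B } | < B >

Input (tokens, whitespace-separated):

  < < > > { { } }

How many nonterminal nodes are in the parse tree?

8

[B [Q < [B [Q < >]] >] [B [Q { [B [Q { }]] }]]]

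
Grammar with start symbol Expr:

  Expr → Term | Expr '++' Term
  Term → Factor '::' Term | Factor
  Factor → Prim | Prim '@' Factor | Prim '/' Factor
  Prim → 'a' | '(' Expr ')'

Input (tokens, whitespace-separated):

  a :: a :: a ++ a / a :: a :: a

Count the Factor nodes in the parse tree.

7

[Expr [Expr [Term [Factor [Prim a]] :: [Term [Factor [Prim a]] :: [Term [Factor [Prim a]]]]]] ++ [Term [Factor [Prim a] / [Factor [Prim a]]] :: [Term [Factor [Prim a]] :: [Term [Factor [Prim a]]]]]]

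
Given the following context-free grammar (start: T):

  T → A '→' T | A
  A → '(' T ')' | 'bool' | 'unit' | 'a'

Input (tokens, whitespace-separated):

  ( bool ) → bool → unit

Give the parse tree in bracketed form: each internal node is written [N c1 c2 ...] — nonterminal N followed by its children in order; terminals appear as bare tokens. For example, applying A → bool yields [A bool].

T
A → T
( T ) → T
( A ) → T
( bool ) → T
( bool ) → A → T
( bool ) → bool → T
( bool ) → bool → A
( bool ) → bool → unit

[T [A ( [T [A bool]] )] → [T [A bool] → [T [A unit]]]]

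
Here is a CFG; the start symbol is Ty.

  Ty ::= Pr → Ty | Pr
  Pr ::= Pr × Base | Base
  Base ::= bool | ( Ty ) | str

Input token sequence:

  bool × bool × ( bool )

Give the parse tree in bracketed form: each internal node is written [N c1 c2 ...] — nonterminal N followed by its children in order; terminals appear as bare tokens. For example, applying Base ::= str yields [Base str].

Ty
Pr
Pr × Base
Pr × Base × Base
Base × Base × Base
bool × Base × Base
bool × bool × Base
bool × bool × ( Ty )
bool × bool × ( Pr )
bool × bool × ( Base )
bool × bool × ( bool )

[Ty [Pr [Pr [Pr [Base bool]] × [Base bool]] × [Base ( [Ty [Pr [Base bool]]] )]]]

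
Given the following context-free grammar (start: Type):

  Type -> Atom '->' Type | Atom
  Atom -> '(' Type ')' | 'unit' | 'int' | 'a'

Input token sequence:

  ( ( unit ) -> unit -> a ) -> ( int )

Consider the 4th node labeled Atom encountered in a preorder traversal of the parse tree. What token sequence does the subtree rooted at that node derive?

unit

[Type [Atom ( [Type [Atom ( [Type [Atom unit]] )] -> [Type [Atom unit] -> [Type [Atom a]]]] )] -> [Type [Atom ( [Type [Atom int]] )]]]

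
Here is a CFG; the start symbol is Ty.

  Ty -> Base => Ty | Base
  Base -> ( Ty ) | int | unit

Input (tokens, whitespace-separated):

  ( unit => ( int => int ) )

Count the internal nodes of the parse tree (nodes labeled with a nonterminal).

[Ty [Base ( [Ty [Base unit] => [Ty [Base ( [Ty [Base int] => [Ty [Base int]]] )]]] )]]

10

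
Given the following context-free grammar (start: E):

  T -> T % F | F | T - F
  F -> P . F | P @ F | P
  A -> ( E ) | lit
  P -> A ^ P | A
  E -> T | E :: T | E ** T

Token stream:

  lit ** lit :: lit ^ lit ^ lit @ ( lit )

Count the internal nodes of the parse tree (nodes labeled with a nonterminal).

[E [E [E [T [F [P [A lit]]]]] ** [T [F [P [A lit]]]]] :: [T [F [P [A lit] ^ [P [A lit] ^ [P [A lit]]]] @ [F [P [A ( [E [T [F [P [A lit]]]]] )]]]]]]

27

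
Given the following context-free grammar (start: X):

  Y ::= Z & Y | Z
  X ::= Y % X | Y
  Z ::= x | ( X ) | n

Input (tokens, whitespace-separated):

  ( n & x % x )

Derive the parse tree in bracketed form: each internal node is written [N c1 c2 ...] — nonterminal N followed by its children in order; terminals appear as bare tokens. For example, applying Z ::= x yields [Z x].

[X [Y [Z ( [X [Y [Z n] & [Y [Z x]]] % [X [Y [Z x]]]] )]]]

X
Y
Z
( X )
( Y % X )
( Z & Y % X )
( n & Y % X )
( n & Z % X )
( n & x % X )
( n & x % Y )
( n & x % Z )
( n & x % x )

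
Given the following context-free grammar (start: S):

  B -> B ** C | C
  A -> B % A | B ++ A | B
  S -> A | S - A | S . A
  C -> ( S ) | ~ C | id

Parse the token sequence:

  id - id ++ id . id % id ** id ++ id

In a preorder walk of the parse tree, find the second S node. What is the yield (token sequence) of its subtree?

[S [S [S [A [B [C id]]]] - [A [B [C id]] ++ [A [B [C id]]]]] . [A [B [C id]] % [A [B [B [C id]] ** [C id]] ++ [A [B [C id]]]]]]

id - id ++ id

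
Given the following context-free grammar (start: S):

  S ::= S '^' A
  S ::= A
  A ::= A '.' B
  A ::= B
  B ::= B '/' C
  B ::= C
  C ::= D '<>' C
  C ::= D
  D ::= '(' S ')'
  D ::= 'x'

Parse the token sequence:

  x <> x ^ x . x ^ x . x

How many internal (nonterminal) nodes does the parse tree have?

25

[S [S [S [A [B [C [D x] <> [C [D x]]]]]] ^ [A [A [B [C [D x]]]] . [B [C [D x]]]]] ^ [A [A [B [C [D x]]]] . [B [C [D x]]]]]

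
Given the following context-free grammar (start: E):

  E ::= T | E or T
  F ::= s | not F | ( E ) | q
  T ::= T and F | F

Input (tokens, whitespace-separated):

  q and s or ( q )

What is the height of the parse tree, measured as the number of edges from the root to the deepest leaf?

[E [E [T [T [F q]] and [F s]]] or [T [F ( [E [T [F q]]] )]]]

6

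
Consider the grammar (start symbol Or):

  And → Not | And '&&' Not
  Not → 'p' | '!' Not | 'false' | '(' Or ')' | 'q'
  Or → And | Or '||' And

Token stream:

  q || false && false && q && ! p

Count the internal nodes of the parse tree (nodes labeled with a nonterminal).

13

[Or [Or [And [Not q]]] || [And [And [And [And [Not false]] && [Not false]] && [Not q]] && [Not ! [Not p]]]]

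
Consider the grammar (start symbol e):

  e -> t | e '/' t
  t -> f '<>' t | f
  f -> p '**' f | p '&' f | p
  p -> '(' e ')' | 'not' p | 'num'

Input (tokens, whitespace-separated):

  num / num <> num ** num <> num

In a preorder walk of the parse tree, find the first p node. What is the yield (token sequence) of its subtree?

num

[e [e [t [f [p num]]]] / [t [f [p num]] <> [t [f [p num] ** [f [p num]]] <> [t [f [p num]]]]]]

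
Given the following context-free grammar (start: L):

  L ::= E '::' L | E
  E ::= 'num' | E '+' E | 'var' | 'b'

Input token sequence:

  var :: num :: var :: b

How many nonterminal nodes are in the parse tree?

[L [E var] :: [L [E num] :: [L [E var] :: [L [E b]]]]]

8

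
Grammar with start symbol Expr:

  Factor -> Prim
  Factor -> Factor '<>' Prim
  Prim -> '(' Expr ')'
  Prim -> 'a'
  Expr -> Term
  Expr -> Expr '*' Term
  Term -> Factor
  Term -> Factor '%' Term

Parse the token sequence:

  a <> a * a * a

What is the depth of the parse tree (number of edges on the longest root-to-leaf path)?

7

[Expr [Expr [Expr [Term [Factor [Factor [Prim a]] <> [Prim a]]]] * [Term [Factor [Prim a]]]] * [Term [Factor [Prim a]]]]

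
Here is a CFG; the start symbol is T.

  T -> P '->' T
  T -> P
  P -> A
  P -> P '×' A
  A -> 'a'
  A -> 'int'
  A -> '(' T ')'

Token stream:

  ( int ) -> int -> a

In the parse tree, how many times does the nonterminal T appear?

[T [P [A ( [T [P [A int]]] )]] -> [T [P [A int]] -> [T [P [A a]]]]]

4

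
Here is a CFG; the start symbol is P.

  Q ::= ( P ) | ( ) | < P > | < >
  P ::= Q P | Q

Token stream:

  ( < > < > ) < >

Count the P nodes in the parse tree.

4

[P [Q ( [P [Q < >] [P [Q < >]]] )] [P [Q < >]]]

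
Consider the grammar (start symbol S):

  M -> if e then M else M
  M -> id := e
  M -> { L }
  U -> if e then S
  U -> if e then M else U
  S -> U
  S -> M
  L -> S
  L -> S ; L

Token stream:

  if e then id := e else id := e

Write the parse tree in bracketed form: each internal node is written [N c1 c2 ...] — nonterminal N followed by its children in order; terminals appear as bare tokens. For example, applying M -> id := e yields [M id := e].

S
M
if e then M else M
if e then id := e else M
if e then id := e else id := e

[S [M if e then [M id := e] else [M id := e]]]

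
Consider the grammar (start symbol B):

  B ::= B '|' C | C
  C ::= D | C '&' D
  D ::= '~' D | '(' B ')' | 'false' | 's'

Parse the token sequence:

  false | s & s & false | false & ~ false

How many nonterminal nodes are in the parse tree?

16

[B [B [B [C [D false]]] | [C [C [C [D s]] & [D s]] & [D false]]] | [C [C [D false]] & [D ~ [D false]]]]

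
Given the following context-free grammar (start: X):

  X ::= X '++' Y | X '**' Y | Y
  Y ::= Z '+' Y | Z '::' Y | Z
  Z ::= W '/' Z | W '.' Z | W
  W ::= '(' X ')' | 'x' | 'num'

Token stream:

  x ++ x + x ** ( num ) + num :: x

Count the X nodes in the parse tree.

4

[X [X [X [Y [Z [W x]]]] ++ [Y [Z [W x]] + [Y [Z [W x]]]]] ** [Y [Z [W ( [X [Y [Z [W num]]]] )]] + [Y [Z [W num]] :: [Y [Z [W x]]]]]]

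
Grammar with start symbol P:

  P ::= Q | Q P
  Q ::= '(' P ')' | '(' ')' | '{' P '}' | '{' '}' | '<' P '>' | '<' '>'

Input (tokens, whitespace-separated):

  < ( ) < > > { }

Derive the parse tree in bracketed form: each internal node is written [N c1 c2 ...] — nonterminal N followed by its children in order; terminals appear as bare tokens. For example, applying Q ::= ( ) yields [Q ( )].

P
Q P
< P > P
< Q P > P
< ( ) P > P
< ( ) Q > P
< ( ) < > > P
< ( ) < > > Q
< ( ) < > > { }

[P [Q < [P [Q ( )] [P [Q < >]]] >] [P [Q { }]]]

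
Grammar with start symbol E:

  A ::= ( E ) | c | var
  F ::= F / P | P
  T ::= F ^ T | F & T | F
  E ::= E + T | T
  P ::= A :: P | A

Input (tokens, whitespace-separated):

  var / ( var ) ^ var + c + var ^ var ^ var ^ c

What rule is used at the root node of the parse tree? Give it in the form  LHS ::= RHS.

E ::= E + T

[E [E [E [T [F [F [P [A var]]] / [P [A ( [E [T [F [P [A var]]]]] )]]] ^ [T [F [P [A var]]]]]] + [T [F [P [A c]]]]] + [T [F [P [A var]]] ^ [T [F [P [A var]]] ^ [T [F [P [A var]]] ^ [T [F [P [A c]]]]]]]]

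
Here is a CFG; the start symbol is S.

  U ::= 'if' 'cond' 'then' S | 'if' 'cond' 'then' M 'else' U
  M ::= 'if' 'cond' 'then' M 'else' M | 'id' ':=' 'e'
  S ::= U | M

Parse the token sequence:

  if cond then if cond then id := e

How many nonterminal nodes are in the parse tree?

[S [U if cond then [S [U if cond then [S [M id := e]]]]]]

6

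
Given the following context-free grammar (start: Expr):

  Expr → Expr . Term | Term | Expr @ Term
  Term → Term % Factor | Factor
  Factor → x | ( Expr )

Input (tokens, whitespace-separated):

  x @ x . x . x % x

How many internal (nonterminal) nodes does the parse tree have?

[Expr [Expr [Expr [Expr [Term [Factor x]]] @ [Term [Factor x]]] . [Term [Factor x]]] . [Term [Term [Factor x]] % [Factor x]]]

14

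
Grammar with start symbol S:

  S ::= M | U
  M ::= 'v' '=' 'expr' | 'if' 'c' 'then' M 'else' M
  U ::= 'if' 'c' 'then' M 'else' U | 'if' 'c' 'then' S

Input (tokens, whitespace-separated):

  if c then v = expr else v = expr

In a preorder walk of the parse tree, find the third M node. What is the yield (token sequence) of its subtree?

v = expr

[S [M if c then [M v = expr] else [M v = expr]]]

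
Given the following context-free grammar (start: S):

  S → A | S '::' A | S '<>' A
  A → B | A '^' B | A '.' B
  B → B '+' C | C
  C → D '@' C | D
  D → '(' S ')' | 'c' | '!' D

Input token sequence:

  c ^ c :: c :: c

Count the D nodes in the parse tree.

[S [S [S [A [A [B [C [D c]]]] ^ [B [C [D c]]]]] :: [A [B [C [D c]]]]] :: [A [B [C [D c]]]]]

4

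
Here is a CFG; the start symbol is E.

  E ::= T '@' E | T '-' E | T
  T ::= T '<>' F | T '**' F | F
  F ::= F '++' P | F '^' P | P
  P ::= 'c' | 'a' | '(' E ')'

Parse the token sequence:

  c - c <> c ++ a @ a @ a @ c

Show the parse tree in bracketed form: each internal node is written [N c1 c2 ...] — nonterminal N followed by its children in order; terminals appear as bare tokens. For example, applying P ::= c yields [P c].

[E [T [F [P c]]] - [E [T [T [F [P c]]] <> [F [F [P c]] ++ [P a]]] @ [E [T [F [P a]]] @ [E [T [F [P a]]] @ [E [T [F [P c]]]]]]]]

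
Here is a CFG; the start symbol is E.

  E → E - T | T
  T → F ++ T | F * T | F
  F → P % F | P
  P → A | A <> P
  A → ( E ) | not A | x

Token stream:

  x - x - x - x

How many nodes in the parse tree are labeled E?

4

[E [E [E [E [T [F [P [A x]]]]] - [T [F [P [A x]]]]] - [T [F [P [A x]]]]] - [T [F [P [A x]]]]]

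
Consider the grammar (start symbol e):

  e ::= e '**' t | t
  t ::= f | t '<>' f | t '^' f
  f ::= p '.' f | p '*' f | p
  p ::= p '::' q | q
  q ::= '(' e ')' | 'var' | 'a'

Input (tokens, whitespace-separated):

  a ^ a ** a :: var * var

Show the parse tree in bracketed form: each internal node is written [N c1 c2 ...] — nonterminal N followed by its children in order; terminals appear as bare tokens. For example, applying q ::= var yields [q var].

e
e ** t
t ** t
t ^ f ** t
f ^ f ** t
p ^ f ** t
q ^ f ** t
a ^ f ** t
a ^ p ** t
a ^ q ** t
a ^ a ** t
a ^ a ** f
a ^ a ** p * f
a ^ a ** p :: q * f
a ^ a ** q :: q * f
a ^ a ** a :: q * f
a ^ a ** a :: var * f
a ^ a ** a :: var * p
a ^ a ** a :: var * q
a ^ a ** a :: var * var

[e [e [t [t [f [p [q a]]]] ^ [f [p [q a]]]]] ** [t [f [p [p [q a]] :: [q var]] * [f [p [q var]]]]]]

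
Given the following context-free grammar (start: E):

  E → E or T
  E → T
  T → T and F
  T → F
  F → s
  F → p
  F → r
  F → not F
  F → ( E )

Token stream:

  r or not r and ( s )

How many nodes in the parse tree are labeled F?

[E [E [T [F r]]] or [T [T [F not [F r]]] and [F ( [E [T [F s]]] )]]]

5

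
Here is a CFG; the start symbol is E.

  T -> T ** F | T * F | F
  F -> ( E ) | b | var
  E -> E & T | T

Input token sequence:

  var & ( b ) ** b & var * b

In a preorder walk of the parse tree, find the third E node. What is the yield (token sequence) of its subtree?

[E [E [E [T [F var]]] & [T [T [F ( [E [T [F b]]] )]] ** [F b]]] & [T [T [F var]] * [F b]]]

var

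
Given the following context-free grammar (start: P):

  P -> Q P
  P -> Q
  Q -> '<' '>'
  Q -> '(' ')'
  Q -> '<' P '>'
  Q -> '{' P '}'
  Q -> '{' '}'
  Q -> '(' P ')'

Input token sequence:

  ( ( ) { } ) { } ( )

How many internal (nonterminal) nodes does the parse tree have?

[P [Q ( [P [Q ( )] [P [Q { }]]] )] [P [Q { }] [P [Q ( )]]]]

10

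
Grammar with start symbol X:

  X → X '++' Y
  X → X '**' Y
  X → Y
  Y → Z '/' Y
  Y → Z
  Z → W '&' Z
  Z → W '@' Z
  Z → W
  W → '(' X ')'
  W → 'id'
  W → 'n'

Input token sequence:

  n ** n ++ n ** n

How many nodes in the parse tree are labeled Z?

[X [X [X [X [Y [Z [W n]]]] ** [Y [Z [W n]]]] ++ [Y [Z [W n]]]] ** [Y [Z [W n]]]]

4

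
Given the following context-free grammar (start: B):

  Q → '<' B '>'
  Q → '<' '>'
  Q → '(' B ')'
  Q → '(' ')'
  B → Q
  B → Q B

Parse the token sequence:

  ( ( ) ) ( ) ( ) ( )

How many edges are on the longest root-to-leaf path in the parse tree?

[B [Q ( [B [Q ( )]] )] [B [Q ( )] [B [Q ( )] [B [Q ( )]]]]]

5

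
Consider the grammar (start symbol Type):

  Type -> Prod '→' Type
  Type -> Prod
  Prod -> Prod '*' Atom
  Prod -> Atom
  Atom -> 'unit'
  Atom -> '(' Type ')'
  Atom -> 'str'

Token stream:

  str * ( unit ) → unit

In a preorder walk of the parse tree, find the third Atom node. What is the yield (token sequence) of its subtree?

unit

[Type [Prod [Prod [Atom str]] * [Atom ( [Type [Prod [Atom unit]]] )]] → [Type [Prod [Atom unit]]]]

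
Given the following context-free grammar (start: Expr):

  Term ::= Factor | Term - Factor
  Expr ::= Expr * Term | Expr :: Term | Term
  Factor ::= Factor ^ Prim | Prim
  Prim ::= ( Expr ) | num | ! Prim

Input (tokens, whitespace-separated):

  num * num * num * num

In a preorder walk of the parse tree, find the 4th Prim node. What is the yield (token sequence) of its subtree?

[Expr [Expr [Expr [Expr [Term [Factor [Prim num]]]] * [Term [Factor [Prim num]]]] * [Term [Factor [Prim num]]]] * [Term [Factor [Prim num]]]]

num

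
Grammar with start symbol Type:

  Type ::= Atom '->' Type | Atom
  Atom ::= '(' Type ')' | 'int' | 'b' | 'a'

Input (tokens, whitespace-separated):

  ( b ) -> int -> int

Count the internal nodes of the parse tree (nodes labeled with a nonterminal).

[Type [Atom ( [Type [Atom b]] )] -> [Type [Atom int] -> [Type [Atom int]]]]

8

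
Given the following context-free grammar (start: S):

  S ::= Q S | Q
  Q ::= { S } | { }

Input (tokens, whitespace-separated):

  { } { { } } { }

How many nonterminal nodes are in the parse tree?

8

[S [Q { }] [S [Q { [S [Q { }]] }] [S [Q { }]]]]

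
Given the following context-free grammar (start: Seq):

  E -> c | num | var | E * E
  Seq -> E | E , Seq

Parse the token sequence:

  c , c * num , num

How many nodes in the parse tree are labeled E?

5

[Seq [E c] , [Seq [E [E c] * [E num]] , [Seq [E num]]]]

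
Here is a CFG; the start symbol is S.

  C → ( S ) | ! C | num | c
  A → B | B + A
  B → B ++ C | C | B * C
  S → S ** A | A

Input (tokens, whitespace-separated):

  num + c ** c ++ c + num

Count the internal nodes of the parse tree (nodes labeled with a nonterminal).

16

[S [S [A [B [C num]] + [A [B [C c]]]]] ** [A [B [B [C c]] ++ [C c]] + [A [B [C num]]]]]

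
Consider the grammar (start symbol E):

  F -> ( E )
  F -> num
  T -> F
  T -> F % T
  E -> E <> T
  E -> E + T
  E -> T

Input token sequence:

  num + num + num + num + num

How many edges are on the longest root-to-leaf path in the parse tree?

7

[E [E [E [E [E [T [F num]]] + [T [F num]]] + [T [F num]]] + [T [F num]]] + [T [F num]]]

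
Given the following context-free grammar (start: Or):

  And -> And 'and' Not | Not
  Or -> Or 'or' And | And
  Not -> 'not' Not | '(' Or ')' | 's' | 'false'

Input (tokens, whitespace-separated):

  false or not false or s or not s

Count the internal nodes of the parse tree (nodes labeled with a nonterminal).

[Or [Or [Or [Or [And [Not false]]] or [And [Not not [Not false]]]] or [And [Not s]]] or [And [Not not [Not s]]]]

14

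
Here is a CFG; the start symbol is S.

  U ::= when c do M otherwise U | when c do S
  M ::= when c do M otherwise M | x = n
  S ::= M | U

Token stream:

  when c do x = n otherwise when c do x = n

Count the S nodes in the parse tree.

2

[S [U when c do [M x = n] otherwise [U when c do [S [M x = n]]]]]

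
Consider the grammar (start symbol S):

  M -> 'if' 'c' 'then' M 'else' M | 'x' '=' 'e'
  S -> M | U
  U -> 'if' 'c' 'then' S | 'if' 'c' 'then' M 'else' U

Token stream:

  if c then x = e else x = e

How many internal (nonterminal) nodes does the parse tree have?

[S [M if c then [M x = e] else [M x = e]]]

4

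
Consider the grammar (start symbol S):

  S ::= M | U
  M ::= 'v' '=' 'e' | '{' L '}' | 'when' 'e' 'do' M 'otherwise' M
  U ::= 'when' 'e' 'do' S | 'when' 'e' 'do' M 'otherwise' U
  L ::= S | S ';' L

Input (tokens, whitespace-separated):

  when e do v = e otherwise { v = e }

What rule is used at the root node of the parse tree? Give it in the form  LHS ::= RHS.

[S [M when e do [M v = e] otherwise [M { [L [S [M v = e]]] }]]]

S ::= M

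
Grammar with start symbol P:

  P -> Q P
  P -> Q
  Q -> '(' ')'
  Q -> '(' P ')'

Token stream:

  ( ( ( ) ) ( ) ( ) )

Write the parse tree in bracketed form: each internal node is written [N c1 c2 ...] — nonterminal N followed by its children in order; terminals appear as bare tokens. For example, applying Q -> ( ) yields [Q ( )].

P
Q
( P )
( Q P )
( ( P ) P )
( ( Q ) P )
( ( ( ) ) P )
( ( ( ) ) Q P )
( ( ( ) ) ( ) P )
( ( ( ) ) ( ) Q )
( ( ( ) ) ( ) ( ) )

[P [Q ( [P [Q ( [P [Q ( )]] )] [P [Q ( )] [P [Q ( )]]]] )]]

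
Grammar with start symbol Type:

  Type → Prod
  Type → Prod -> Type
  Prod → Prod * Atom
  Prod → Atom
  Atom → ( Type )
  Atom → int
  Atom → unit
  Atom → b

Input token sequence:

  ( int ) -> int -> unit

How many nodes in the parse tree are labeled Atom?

4

[Type [Prod [Atom ( [Type [Prod [Atom int]]] )]] -> [Type [Prod [Atom int]] -> [Type [Prod [Atom unit]]]]]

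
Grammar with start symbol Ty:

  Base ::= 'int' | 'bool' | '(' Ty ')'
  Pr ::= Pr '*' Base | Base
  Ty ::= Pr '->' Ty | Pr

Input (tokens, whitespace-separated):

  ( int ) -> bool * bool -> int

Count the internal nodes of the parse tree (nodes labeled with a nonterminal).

14

[Ty [Pr [Base ( [Ty [Pr [Base int]]] )]] -> [Ty [Pr [Pr [Base bool]] * [Base bool]] -> [Ty [Pr [Base int]]]]]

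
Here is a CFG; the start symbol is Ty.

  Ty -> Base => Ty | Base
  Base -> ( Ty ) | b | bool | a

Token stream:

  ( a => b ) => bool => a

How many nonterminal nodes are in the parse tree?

10

[Ty [Base ( [Ty [Base a] => [Ty [Base b]]] )] => [Ty [Base bool] => [Ty [Base a]]]]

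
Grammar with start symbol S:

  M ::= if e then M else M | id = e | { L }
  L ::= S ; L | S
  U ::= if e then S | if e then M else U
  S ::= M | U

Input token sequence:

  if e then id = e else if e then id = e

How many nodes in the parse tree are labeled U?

2

[S [U if e then [M id = e] else [U if e then [S [M id = e]]]]]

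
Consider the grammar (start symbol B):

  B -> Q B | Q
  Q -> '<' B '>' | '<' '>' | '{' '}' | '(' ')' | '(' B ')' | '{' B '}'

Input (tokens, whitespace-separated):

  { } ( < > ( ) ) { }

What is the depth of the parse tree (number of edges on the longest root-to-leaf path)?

[B [Q { }] [B [Q ( [B [Q < >] [B [Q ( )]]] )] [B [Q { }]]]]

6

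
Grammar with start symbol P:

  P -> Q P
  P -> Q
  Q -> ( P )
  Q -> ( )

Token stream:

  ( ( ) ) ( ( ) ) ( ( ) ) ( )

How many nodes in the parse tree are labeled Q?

[P [Q ( [P [Q ( )]] )] [P [Q ( [P [Q ( )]] )] [P [Q ( [P [Q ( )]] )] [P [Q ( )]]]]]

7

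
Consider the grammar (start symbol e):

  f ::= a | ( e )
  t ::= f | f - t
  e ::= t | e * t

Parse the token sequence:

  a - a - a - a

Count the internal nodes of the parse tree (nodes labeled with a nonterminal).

[e [t [f a] - [t [f a] - [t [f a] - [t [f a]]]]]]

9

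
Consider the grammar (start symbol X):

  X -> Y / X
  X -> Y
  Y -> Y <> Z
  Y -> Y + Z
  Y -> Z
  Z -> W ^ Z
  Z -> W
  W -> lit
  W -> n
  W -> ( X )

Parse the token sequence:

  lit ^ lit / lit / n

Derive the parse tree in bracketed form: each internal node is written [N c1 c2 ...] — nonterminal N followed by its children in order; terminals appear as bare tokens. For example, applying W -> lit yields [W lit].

X
Y / X
Z / X
W ^ Z / X
lit ^ Z / X
lit ^ W / X
lit ^ lit / X
lit ^ lit / Y / X
lit ^ lit / Z / X
lit ^ lit / W / X
lit ^ lit / lit / X
lit ^ lit / lit / Y
lit ^ lit / lit / Z
lit ^ lit / lit / W
lit ^ lit / lit / n

[X [Y [Z [W lit] ^ [Z [W lit]]]] / [X [Y [Z [W lit]]] / [X [Y [Z [W n]]]]]]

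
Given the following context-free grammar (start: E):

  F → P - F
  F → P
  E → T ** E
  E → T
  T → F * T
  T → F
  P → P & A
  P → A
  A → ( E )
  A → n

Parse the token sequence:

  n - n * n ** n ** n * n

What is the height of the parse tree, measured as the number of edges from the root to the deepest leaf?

[E [T [F [P [A n]] - [F [P [A n]]]] * [T [F [P [A n]]]]] ** [E [T [F [P [A n]]]] ** [E [T [F [P [A n]]] * [T [F [P [A n]]]]]]]]

8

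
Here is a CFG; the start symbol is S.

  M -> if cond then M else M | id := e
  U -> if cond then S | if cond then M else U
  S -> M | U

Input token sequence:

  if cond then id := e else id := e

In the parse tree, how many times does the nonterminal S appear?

[S [M if cond then [M id := e] else [M id := e]]]

1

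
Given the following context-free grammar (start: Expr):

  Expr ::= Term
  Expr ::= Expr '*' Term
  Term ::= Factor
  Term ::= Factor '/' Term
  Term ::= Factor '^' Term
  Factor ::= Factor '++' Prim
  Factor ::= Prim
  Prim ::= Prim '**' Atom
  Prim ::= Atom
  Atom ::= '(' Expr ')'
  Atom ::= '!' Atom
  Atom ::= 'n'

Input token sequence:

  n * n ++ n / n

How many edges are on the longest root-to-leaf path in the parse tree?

6

[Expr [Expr [Term [Factor [Prim [Atom n]]]]] * [Term [Factor [Factor [Prim [Atom n]]] ++ [Prim [Atom n]]] / [Term [Factor [Prim [Atom n]]]]]]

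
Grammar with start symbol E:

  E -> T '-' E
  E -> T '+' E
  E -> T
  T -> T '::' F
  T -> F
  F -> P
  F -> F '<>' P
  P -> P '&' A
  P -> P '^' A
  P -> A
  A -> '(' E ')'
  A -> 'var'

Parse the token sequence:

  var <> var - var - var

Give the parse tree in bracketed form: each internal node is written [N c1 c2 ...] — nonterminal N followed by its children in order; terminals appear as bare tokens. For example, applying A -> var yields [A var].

[E [T [F [F [P [A var]]] <> [P [A var]]]] - [E [T [F [P [A var]]]] - [E [T [F [P [A var]]]]]]]

E
T - E
F - E
F <> P - E
P <> P - E
A <> P - E
var <> P - E
var <> A - E
var <> var - E
var <> var - T - E
var <> var - F - E
var <> var - P - E
var <> var - A - E
var <> var - var - E
var <> var - var - T
var <> var - var - F
var <> var - var - P
var <> var - var - A
var <> var - var - var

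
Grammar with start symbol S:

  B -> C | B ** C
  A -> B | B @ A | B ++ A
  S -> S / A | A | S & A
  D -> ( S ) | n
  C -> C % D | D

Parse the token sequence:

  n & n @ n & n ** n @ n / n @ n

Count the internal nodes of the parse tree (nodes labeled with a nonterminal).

35

[S [S [S [S [A [B [C [D n]]]]] & [A [B [C [D n]]] @ [A [B [C [D n]]]]]] & [A [B [B [C [D n]]] ** [C [D n]]] @ [A [B [C [D n]]]]]] / [A [B [C [D n]]] @ [A [B [C [D n]]]]]]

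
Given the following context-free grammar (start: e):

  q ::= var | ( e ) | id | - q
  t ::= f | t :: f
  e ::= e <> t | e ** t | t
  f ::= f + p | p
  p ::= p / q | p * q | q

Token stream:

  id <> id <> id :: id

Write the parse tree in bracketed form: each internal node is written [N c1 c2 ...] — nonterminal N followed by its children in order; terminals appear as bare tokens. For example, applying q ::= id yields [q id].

e
e <> t
e <> t <> t
t <> t <> t
f <> t <> t
p <> t <> t
q <> t <> t
id <> t <> t
id <> f <> t
id <> p <> t
id <> q <> t
id <> id <> t
id <> id <> t :: f
id <> id <> f :: f
id <> id <> p :: f
id <> id <> q :: f
id <> id <> id :: f
id <> id <> id :: p
id <> id <> id :: q
id <> id <> id :: id

[e [e [e [t [f [p [q id]]]]] <> [t [f [p [q id]]]]] <> [t [t [f [p [q id]]]] :: [f [p [q id]]]]]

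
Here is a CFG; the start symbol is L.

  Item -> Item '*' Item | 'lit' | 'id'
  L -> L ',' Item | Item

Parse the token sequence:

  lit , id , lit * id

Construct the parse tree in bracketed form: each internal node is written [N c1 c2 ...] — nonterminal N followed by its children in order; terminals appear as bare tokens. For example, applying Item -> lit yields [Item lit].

[L [L [L [Item lit]] , [Item id]] , [Item [Item lit] * [Item id]]]

L
L , Item
L , Item , Item
Item , Item , Item
lit , Item , Item
lit , id , Item
lit , id , Item * Item
lit , id , lit * Item
lit , id , lit * id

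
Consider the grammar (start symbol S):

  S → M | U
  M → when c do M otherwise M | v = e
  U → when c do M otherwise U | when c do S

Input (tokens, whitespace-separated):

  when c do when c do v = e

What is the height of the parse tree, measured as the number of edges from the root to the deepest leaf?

[S [U when c do [S [U when c do [S [M v = e]]]]]]

6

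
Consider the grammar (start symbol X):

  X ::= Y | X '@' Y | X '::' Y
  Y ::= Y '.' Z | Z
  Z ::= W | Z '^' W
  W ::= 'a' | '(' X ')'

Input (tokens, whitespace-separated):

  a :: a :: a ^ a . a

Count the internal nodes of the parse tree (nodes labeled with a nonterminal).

[X [X [X [Y [Z [W a]]]] :: [Y [Z [W a]]]] :: [Y [Y [Z [Z [W a]] ^ [W a]]] . [Z [W a]]]]

17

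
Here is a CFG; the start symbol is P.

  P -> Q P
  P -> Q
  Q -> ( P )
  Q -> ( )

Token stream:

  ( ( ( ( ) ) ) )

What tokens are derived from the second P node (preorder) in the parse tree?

[P [Q ( [P [Q ( [P [Q ( [P [Q ( )]] )]] )]] )]]

( ( ( ) ) )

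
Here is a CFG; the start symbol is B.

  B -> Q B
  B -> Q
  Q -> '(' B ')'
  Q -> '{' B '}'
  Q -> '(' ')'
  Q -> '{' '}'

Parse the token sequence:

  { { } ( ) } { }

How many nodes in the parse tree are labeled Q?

[B [Q { [B [Q { }] [B [Q ( )]]] }] [B [Q { }]]]

4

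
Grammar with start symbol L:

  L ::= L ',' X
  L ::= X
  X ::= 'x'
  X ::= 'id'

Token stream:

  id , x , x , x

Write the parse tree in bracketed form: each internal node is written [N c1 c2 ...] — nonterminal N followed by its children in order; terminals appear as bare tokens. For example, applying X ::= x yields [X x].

[L [L [L [L [X id]] , [X x]] , [X x]] , [X x]]

L
L , X
L , X , X
L , X , X , X
X , X , X , X
id , X , X , X
id , x , X , X
id , x , x , X
id , x , x , x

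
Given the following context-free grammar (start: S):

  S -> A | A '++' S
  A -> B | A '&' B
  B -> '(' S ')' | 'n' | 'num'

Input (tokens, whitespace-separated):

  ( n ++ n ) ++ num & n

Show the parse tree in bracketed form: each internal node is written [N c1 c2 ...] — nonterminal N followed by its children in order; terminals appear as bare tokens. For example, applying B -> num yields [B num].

[S [A [B ( [S [A [B n]] ++ [S [A [B n]]]] )]] ++ [S [A [A [B num]] & [B n]]]]

S
A ++ S
B ++ S
( S ) ++ S
( A ++ S ) ++ S
( B ++ S ) ++ S
( n ++ S ) ++ S
( n ++ A ) ++ S
( n ++ B ) ++ S
( n ++ n ) ++ S
( n ++ n ) ++ A
( n ++ n ) ++ A & B
( n ++ n ) ++ B & B
( n ++ n ) ++ num & B
( n ++ n ) ++ num & n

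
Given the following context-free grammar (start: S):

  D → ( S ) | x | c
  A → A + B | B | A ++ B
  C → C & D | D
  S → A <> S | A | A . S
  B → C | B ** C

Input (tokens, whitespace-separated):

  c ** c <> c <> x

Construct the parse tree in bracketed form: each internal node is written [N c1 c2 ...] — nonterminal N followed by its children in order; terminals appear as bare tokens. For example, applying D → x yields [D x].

S
A <> S
B <> S
B ** C <> S
C ** C <> S
D ** C <> S
c ** C <> S
c ** D <> S
c ** c <> S
c ** c <> A <> S
c ** c <> B <> S
c ** c <> C <> S
c ** c <> D <> S
c ** c <> c <> S
c ** c <> c <> A
c ** c <> c <> B
c ** c <> c <> C
c ** c <> c <> D
c ** c <> c <> x

[S [A [B [B [C [D c]]] ** [C [D c]]]] <> [S [A [B [C [D c]]]] <> [S [A [B [C [D x]]]]]]]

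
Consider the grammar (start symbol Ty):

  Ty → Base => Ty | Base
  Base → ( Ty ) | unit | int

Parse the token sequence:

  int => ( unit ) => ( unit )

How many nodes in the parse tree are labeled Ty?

[Ty [Base int] => [Ty [Base ( [Ty [Base unit]] )] => [Ty [Base ( [Ty [Base unit]] )]]]]

5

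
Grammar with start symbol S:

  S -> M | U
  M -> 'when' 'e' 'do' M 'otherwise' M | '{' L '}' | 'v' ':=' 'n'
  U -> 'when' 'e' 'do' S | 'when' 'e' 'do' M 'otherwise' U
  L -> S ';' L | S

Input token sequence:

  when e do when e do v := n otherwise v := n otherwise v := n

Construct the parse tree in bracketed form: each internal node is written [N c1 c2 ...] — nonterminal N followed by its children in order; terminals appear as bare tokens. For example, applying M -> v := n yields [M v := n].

S
M
when e do M otherwise M
when e do when e do M otherwise M otherwise M
when e do when e do v := n otherwise M otherwise M
when e do when e do v := n otherwise v := n otherwise M
when e do when e do v := n otherwise v := n otherwise v := n

[S [M when e do [M when e do [M v := n] otherwise [M v := n]] otherwise [M v := n]]]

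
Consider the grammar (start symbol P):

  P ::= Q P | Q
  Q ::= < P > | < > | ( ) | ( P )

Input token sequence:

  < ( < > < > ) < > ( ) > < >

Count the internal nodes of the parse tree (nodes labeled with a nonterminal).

[P [Q < [P [Q ( [P [Q < >] [P [Q < >]]] )] [P [Q < >] [P [Q ( )]]]] >] [P [Q < >]]]

14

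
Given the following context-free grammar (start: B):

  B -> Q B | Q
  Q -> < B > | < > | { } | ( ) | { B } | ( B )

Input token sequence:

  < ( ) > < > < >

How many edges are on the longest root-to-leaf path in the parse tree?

[B [Q < [B [Q ( )]] >] [B [Q < >] [B [Q < >]]]]

4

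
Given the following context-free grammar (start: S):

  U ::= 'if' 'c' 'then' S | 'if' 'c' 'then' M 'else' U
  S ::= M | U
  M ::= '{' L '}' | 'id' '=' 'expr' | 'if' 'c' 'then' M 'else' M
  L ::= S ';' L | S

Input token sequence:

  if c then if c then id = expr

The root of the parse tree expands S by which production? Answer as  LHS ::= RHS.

[S [U if c then [S [U if c then [S [M id = expr]]]]]]

S ::= U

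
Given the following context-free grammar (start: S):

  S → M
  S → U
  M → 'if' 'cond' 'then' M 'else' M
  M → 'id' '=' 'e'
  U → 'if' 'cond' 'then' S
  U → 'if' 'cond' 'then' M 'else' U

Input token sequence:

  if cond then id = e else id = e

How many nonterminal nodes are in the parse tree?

[S [M if cond then [M id = e] else [M id = e]]]

4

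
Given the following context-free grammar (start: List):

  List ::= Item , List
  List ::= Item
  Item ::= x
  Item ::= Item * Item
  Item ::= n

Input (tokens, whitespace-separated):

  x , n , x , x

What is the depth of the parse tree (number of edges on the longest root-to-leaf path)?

5

[List [Item x] , [List [Item n] , [List [Item x] , [List [Item x]]]]]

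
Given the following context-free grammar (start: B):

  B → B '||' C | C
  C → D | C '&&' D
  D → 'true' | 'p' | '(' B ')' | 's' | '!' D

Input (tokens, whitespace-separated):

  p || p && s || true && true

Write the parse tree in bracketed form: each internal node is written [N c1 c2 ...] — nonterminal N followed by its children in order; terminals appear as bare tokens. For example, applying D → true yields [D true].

B
B || C
B || C || C
C || C || C
D || C || C
p || C || C
p || C && D || C
p || D && D || C
p || p && D || C
p || p && s || C
p || p && s || C && D
p || p && s || D && D
p || p && s || true && D
p || p && s || true && true

[B [B [B [C [D p]]] || [C [C [D p]] && [D s]]] || [C [C [D true]] && [D true]]]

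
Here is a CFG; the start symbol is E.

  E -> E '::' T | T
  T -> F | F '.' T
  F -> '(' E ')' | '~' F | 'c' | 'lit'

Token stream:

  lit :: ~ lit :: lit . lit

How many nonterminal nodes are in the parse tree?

12

[E [E [E [T [F lit]]] :: [T [F ~ [F lit]]]] :: [T [F lit] . [T [F lit]]]]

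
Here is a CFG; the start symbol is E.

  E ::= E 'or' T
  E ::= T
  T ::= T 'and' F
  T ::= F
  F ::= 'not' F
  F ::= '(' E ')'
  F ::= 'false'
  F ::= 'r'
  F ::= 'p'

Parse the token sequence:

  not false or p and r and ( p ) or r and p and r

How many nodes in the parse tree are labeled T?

8

[E [E [E [T [F not [F false]]]] or [T [T [T [F p]] and [F r]] and [F ( [E [T [F p]]] )]]] or [T [T [T [F r]] and [F p]] and [F r]]]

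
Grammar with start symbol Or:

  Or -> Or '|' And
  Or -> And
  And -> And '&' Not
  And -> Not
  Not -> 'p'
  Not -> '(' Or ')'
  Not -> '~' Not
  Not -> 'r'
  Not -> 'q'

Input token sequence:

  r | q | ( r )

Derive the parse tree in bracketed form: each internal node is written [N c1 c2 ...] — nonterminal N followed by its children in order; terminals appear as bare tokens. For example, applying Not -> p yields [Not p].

[Or [Or [Or [And [Not r]]] | [And [Not q]]] | [And [Not ( [Or [And [Not r]]] )]]]

Or
Or | And
Or | And | And
And | And | And
Not | And | And
r | And | And
r | Not | And
r | q | And
r | q | Not
r | q | ( Or )
r | q | ( And )
r | q | ( Not )
r | q | ( r )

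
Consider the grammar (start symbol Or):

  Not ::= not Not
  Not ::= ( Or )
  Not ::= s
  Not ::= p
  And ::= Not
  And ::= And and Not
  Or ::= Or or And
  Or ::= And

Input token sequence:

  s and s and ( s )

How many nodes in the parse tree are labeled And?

[Or [And [And [And [Not s]] and [Not s]] and [Not ( [Or [And [Not s]]] )]]]

4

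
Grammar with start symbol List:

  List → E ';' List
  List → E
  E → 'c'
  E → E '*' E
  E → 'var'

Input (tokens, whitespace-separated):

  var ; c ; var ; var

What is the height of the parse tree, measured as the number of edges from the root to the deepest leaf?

[List [E var] ; [List [E c] ; [List [E var] ; [List [E var]]]]]

5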